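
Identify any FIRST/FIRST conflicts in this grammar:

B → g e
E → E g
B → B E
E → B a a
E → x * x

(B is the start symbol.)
FIRST sets of the non-terminals at (or reachable through a nullable prefix from) the front of some alternative:
  FIRST(B) = { 'g' }
  FIRST(E) = { 'g', 'x' }

Productions for B:
  B → g e: FIRST = { 'g' }
  B → B E: FIRST = { 'g' }
Productions for E:
  E → E g: FIRST = { 'g', 'x' }
  E → B a a: FIRST = { 'g' }
  E → x * x: FIRST = { 'x' }

Conflict for B: B → g e and B → B E
  Overlap: { 'g' }
Conflict for E: E → E g and E → B a a
  Overlap: { 'g' }
Conflict for E: E → E g and E → x * x
  Overlap: { 'x' }

Answer: Yes. B → g e / B → B E on { 'g' }; E → E g / E → B a a on { 'g' }; E → E g / E → x '*' x on { 'x' }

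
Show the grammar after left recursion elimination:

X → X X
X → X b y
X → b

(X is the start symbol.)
X → b X'
X' → X X'
X' → b y X'
X' → ε

X is directly left-recursive. The standard transformation for
  A → A α₁ | ... | A α_m | β₁ | ... | β_n
is
  A  → β₁ A' | ... | β_n A'
  A' → α₁ A' | ... | α_m A' | ε

X → b becomes X → b X'
X → X X becomes X' → X X'
X → X b y becomes X' → b y X'
Add X' → ε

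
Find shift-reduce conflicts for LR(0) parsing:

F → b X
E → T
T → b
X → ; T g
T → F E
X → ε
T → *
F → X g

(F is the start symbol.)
Yes — I0: [X → .] vs [F → . b X]; I1: [X → .] vs [F → . b X]; I4: [X → .] vs [X → . ; T g]; I8: [X → .] vs [F → . b X]; I10: [T → b .] vs [X → . ; T g]

A shift-reduce conflict occurs when an LR(0) state has both:
  - a complete (reduce) item [A → α .] (dot at the end), and
  - a shift item [B → β . c γ] (dot before a terminal).

Augment with F' → F and build the canonical LR(0) collection (I0 = CLOSURE({[F' → . F]}), then GOTO on every symbol after a dot until no new states appear). It has 14 states:
  I0: { [F → . X g], [F → . b X], [F' → . F], [X → . ; T g], [X → .] }  — shift, reduce
  I1: { [F → . X g], [F → . b X], [T → . *], [T → . F E], [T → . b], [X → . ; T g], [X → .], [X → ; . T g] }  — shift, reduce
  I2: { [F' → F .] }  — accept
  I3: { [F → X . g] }  — shift
  I4: { [F → b . X], [X → . ; T g], [X → .] }  — shift, reduce
  I5: { [F → b X .] }  — reduce
  I6: { [F → X g .] }  — reduce
  I7: { [T → * .] }  — reduce
  I8: { [E → . T], [F → . X g], [F → . b X], [T → . *], [T → . F E], [T → . b], [T → F . E], [X → . ; T g], [X → .] }  — shift, reduce
  I9: { [X → ; T . g] }  — shift
  I10: { [F → b . X], [T → b .], [X → . ; T g], [X → .] }  — shift, 2 reduces
  I11: { [X → ; T g .] }  — reduce
  I12: { [T → F E .] }  — reduce
  I13: { [E → T .] }  — reduce

I0 contains reduce item [X → .] and shift items [F → . b X], [X → . ; T g] — shift-reduce conflict.
I1 contains reduce item [X → .] and shift items [F → . b X], [T → . *], [T → . b], [X → . ; T g] — shift-reduce conflict.
I4 contains reduce item [X → .] and shift item [X → . ; T g] — shift-reduce conflict.
I8 contains reduce item [X → .] and shift items [F → . b X], [T → . *], [T → . b], [X → . ; T g] — shift-reduce conflict.
I10 contains reduce items [T → b .], [X → .] and shift item [X → . ; T g] — shift-reduce conflict.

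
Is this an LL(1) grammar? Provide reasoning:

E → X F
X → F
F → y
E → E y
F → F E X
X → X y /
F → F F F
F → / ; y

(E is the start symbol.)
A grammar is LL(1) if for each non-terminal N with multiple productions, the predict sets of those productions are pairwise disjoint, where PREDICT(N → α) = (FIRST(α) \ {ε}) ∪ (FOLLOW(N) if α ⇒* ε).

Relevant sets:
  FIRST(X) = { '/', 'y' }
  FIRST(E) = { '/', 'y' }
  FIRST(F) = { '/', 'y' }

For E:
  PREDICT(E → X F) = { '/', 'y' }
  PREDICT(E → E y) = { '/', 'y' }
For X:
  PREDICT(X → F) = { '/', 'y' }
  PREDICT(X → X y '/') = { '/', 'y' }
For F:
  PREDICT(F → y) = { 'y' }
  PREDICT(F → F E X) = { '/', 'y' }
  PREDICT(F → F F F) = { '/', 'y' }
  PREDICT(F → '/' ';' y) = { '/' }

Conflict found: Predict set conflict for E: { '/', 'y' }
The grammar is NOT LL(1).

Answer: No. Predict set conflict for E: { '/', 'y' }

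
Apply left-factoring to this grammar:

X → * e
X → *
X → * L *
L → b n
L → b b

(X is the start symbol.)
X → * X'
X' → e
X' → ε
X' → L *
L → b L'
L' → n
L' → b

Left-factoring transforms A → αβ₁ | αβ₂ into A → αA' and A' → β₁ | β₂
(α is the longest common prefix among the alternatives). Repeat until
no nonterminal has two alternatives with a common prefix.

Round 1: X has alternatives sharing prefix '*'. Introduce X': X → * X'
  Add: X' → e
  Add: X' → ε
  Add: X' → L *

Round 2: L has alternatives sharing prefix 'b'. Introduce L': L → b L'
  Add: L' → n
  Add: L' → b

No remaining common prefixes — done.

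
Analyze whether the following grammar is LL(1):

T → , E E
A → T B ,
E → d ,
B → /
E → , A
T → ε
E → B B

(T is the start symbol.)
A grammar is LL(1) if for each non-terminal N with multiple productions, the predict sets of those productions are pairwise disjoint, where PREDICT(N → α) = (FIRST(α) \ {ε}) ∪ (FOLLOW(N) if α ⇒* ε).

Relevant sets:
  FIRST(B) = { '/' }
  FOLLOW(T) = { $, '/' }

For T:
  PREDICT(T → ',' E E) = { ',' }
  PREDICT(T → ε) = { $, '/' }
For E:
  PREDICT(E → d ',') = { 'd' }
  PREDICT(E → ',' A) = { ',' }
  PREDICT(E → B B) = { '/' }
A, B have a single production, so nothing to check there.

All predict sets are disjoint. The grammar IS LL(1).

Answer: Yes, the grammar is LL(1).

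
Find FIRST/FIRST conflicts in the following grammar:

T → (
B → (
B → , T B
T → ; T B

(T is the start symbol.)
No FIRST/FIRST conflicts.

A FIRST/FIRST conflict occurs when two productions N → α and N → β for the same non-terminal have FIRST(α) ∩ FIRST(β) ≠ ∅ (with ε ∈ FIRST of a nullable right-hand side, so two nullable alternatives also conflict).

Productions for T:
  T → (: FIRST = { '(' }
  T → ; T B: FIRST = { ';' }
Productions for B:
  B → (: FIRST = { '(' }
  B → , T B: FIRST = { ',' }

All alternatives of each non-terminal have pairwise disjoint FIRST sets.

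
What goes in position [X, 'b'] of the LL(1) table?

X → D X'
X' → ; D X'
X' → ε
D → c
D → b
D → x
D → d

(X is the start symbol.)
X → D X'

To find M[X, 'b'], we find productions for X where 'b' is in the predict set (PREDICT(N → α) = (FIRST(α) \ {ε}) ∪ (FOLLOW(N) if α ⇒* ε)).

Relevant sets:
  FIRST(D) = { 'b', 'c', 'd', 'x' }

X → D X': PREDICT = { 'b', 'c', 'd', 'x' }
  'b' is in predict set, so this production goes in M[X, 'b']

M[X, 'b'] = X → D X'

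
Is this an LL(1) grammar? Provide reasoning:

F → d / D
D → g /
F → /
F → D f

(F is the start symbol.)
Yes, the grammar is LL(1).

A grammar is LL(1) if for each non-terminal N with multiple productions, the predict sets of those productions are pairwise disjoint, where PREDICT(N → α) = (FIRST(α) \ {ε}) ∪ (FOLLOW(N) if α ⇒* ε).

Relevant sets:
  FIRST(D) = { 'g' }

For F:
  PREDICT(F → d '/' D) = { 'd' }
  PREDICT(F → '/') = { '/' }
  PREDICT(F → D f) = { 'g' }
D has a single production, so nothing to check there.

All predict sets are disjoint. The grammar IS LL(1).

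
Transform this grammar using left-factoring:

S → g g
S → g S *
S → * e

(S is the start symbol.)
Left-factoring transforms A → αβ₁ | αβ₂ into A → αA' and A' → β₁ | β₂
(α is the longest common prefix among the alternatives). Repeat until
no nonterminal has two alternatives with a common prefix.

Round 1: S has alternatives sharing prefix 'g'. Introduce S': S → g S'
  Add: S' → g
  Add: S' → S *

No remaining common prefixes — done.

Resulting grammar:
S → g S'
S' → g
S' → S *
S → * e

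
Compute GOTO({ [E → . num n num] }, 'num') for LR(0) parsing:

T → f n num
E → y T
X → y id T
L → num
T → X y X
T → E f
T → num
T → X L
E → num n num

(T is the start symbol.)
{ [E → num . n num] }

GOTO(I, 'num') = CLOSURE({ [A → αX.β] : [A → α.Xβ] ∈ I, X = 'num' })

Items with dot before 'num', with the dot advanced:
  [E → . num n num] → [E → num . n num]
Closure adds nothing (no advanced item has the dot before a non-terminal).

GOTO = { [E → num . n num] }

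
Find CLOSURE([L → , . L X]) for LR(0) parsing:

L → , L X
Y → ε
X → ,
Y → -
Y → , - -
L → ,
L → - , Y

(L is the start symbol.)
{ [L → , . L X], [L → . , L X], [L → . ,], [L → . - , Y] }

To compute CLOSURE, for each item [A → α.Bβ] where B is a non-terminal, add [B → .γ] for all productions B → γ; repeat for the newly added items until nothing changes.

Start with: [L → , . L X]
  [L → , . L X] has the dot before L: add [L → . , L X], [L → . ,], [L → . - , Y]
No further items can be added.

CLOSURE = { [L → , . L X], [L → . , L X], [L → . ,], [L → . - , Y] }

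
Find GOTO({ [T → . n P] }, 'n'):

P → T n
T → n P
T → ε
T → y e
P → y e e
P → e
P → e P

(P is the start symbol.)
{ [P → . T n], [P → . e P], [P → . e], [P → . y e e], [T → . n P], [T → . y e], [T → .], [T → n . P] }

GOTO(I, 'n') = CLOSURE({ [A → αX.β] : [A → α.Xβ] ∈ I, X = 'n' })

Items with dot before 'n', with the dot advanced:
  [T → . n P] → [T → n . P]
Closure of the advanced items:
  [T → n . P] has the dot before P: add [P → . T n], [P → . y e e], [P → . e], [P → . e P]
  [P → . T n] has the dot before T: add [T → . n P], [T → .], [T → . y e]

GOTO = { [P → . T n], [P → . e P], [P → . e], [P → . y e e], [T → . n P], [T → . y e], [T → .], [T → n . P] }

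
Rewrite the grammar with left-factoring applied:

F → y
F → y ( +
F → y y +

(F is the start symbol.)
F → y F'
F' → ε
F' → ( +
F' → y +

Left-factoring transforms A → αβ₁ | αβ₂ into A → αA' and A' → β₁ | β₂
(α is the longest common prefix among the alternatives). Repeat until
no nonterminal has two alternatives with a common prefix.

Round 1: F has alternatives sharing prefix 'y'. Introduce F': F → y F'
  Add: F' → ε
  Add: F' → ( +
  Add: F' → y +

No remaining common prefixes — done.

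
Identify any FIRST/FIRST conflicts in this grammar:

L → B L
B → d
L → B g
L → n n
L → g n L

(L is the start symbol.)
A FIRST/FIRST conflict occurs when two productions N → α and N → β for the same non-terminal have FIRST(α) ∩ FIRST(β) ≠ ∅ (with ε ∈ FIRST of a nullable right-hand side, so two nullable alternatives also conflict).

FIRST sets of the non-terminals at (or reachable through a nullable prefix from) the front of some alternative:
  FIRST(B) = { 'd' }

Productions for L:
  L → B L: FIRST = { 'd' }
  L → B g: FIRST = { 'd' }
  L → n n: FIRST = { 'n' }
  L → g n L: FIRST = { 'g' }
B has only one production, so no FIRST/FIRST conflict is possible there.

Conflict for L: L → B L and L → B g
  Overlap: { 'd' }

Answer: Yes. L → B L / L → B g on { 'd' }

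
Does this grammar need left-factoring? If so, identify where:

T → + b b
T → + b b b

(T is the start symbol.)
Left-factoring is needed when two productions for the same non-terminal
share a common prefix on the right-hand side.

Productions for T:
  T → + b b
  T → + b b b

Found common prefix '+ b b' in productions for T

Answer: Yes, T has productions with common prefix '+ b b'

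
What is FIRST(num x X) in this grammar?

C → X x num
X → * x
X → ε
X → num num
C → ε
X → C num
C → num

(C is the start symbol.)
{ 'num' }

To compute FIRST(num x X), process the symbols left to right:
Symbol num is a terminal. Add 'num' and stop.
FIRST(num x X) = { 'num' }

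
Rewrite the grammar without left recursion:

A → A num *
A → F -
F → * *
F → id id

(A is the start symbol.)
A is directly left-recursive. The standard transformation for
  A → A α₁ | ... | A α_m | β₁ | ... | β_n
is
  A  → β₁ A' | ... | β_n A'
  A' → α₁ A' | ... | α_m A' | ε

A → F - becomes A → F - A'
A → A num * becomes A' → num * A'
Add A' → ε

Productions for other non-terminals are unchanged:
  F → * *
  F → id id

Resulting grammar:
A → F - A'
A' → num * A'
A' → ε
F → * *
F → id id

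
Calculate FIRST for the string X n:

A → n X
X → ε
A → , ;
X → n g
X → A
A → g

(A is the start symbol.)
{ ',', 'g', 'n' }

FIRST sets of the non-terminals involved (from the grammar, by fixed-point iteration):
  FIRST(X) = { ',', 'g', 'n', ε }

To compute FIRST(X n), process the symbols left to right:
Symbol X is a non-terminal. Add FIRST(X) \ {ε} = { ',', 'g', 'n' }
X is nullable (ε ∈ FIRST(X)), continue to the next symbol.
Symbol n is a terminal. Add 'n' and stop.
FIRST(X n) = { ',', 'g', 'n' }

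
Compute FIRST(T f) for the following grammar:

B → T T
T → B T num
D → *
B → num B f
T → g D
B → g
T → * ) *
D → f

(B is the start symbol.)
{ '*', 'g', 'num' }

FIRST sets of the non-terminals involved (from the grammar, by fixed-point iteration):
  FIRST(T) = { '*', 'g', 'num' }

To compute FIRST(T f), process the symbols left to right:
Symbol T is a non-terminal. Add FIRST(T) \ {ε} = { '*', 'g', 'num' }
T is not nullable (ε ∉ FIRST(T)), so stop here.
FIRST(T f) = { '*', 'g', 'num' }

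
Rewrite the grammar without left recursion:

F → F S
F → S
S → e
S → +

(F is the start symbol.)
F → S F'
F' → S F'
F' → ε
S → e
S → +

F is directly left-recursive. The standard transformation for
  A → A α₁ | ... | A α_m | β₁ | ... | β_n
is
  A  → β₁ A' | ... | β_n A'
  A' → α₁ A' | ... | α_m A' | ε

F → S becomes F → S F'
F → F S becomes F' → S F'
Add F' → ε

Productions for other non-terminals are unchanged:
  S → e
  S → +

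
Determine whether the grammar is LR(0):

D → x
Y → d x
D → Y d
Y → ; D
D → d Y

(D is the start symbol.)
Yes, the grammar is LR(0)

Augment with D' → D and build the canonical LR(0) collection (I0 = CLOSURE({[D' → . D]}), then GOTO on every symbol after a dot until no new states appear). It has 11 states:
  I0: { [D → . Y d], [D → . d Y], [D → . x], [D' → . D], [Y → . ; D], [Y → . d x] }  — shift
  I1: { [D → . Y d], [D → . d Y], [D → . x], [Y → . ; D], [Y → . d x], [Y → ; . D] }  — shift
  I2: { [D' → D .] }  — accept
  I3: { [D → Y . d] }  — shift
  I4: { [D → d . Y], [Y → . ; D], [Y → . d x], [Y → d . x] }  — shift
  I5: { [D → x .] }  — reduce
  I6: { [D → d Y .] }  — reduce
  I7: { [Y → d . x] }  — shift
  I8: { [Y → d x .] }  — reduce
  I9: { [D → Y d .] }  — reduce
  I10: { [Y → ; D .] }  — reduce

Every state is either a pure shift/goto state or contains exactly one complete item and nothing to shift — no conflicts. The grammar is LR(0).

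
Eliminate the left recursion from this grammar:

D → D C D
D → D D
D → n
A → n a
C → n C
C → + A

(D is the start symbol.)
D is directly left-recursive. The standard transformation for
  A → A α₁ | ... | A α_m | β₁ | ... | β_n
is
  A  → β₁ A' | ... | β_n A'
  A' → α₁ A' | ... | α_m A' | ε

D → n becomes D → n D'
D → D C D becomes D' → C D D'
D → D D becomes D' → D D'
Add D' → ε

Productions for other non-terminals are unchanged:
  A → n a
  C → n C
  C → + A

Resulting grammar:
D → n D'
D' → C D D'
D' → D D'
D' → ε
A → n a
C → n C
C → + A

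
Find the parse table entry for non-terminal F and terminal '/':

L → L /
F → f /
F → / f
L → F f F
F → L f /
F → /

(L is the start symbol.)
F → / f, F → L f /, F → /

To find M[F, '/'], we find productions for F where '/' is in the predict set (PREDICT(N → α) = (FIRST(α) \ {ε}) ∪ (FOLLOW(N) if α ⇒* ε)).

Relevant sets:
  FIRST(L) = { '/', 'f' }

F → f /: PREDICT = { 'f' }
F → / f: PREDICT = { '/' }
  '/' is in predict set, so this production goes in M[F, '/']
F → L f /: PREDICT = { '/', 'f' }
  '/' is in predict set, so this production goes in M[F, '/']
F → /: PREDICT = { '/' }
  '/' is in predict set, so this production goes in M[F, '/']

M[F, '/'] = F → / f, F → L f /, F → /  (a multiply-defined cell — the grammar is not LL(1))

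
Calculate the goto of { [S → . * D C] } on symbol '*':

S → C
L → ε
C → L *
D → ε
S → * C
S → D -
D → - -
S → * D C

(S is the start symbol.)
GOTO(I, '*') = CLOSURE({ [A → αX.β] : [A → α.Xβ] ∈ I, X = '*' })

Items with dot before '*', with the dot advanced:
  [S → . * D C] → [S → * . D C]
Closure of the advanced items:
  [S → * . D C] has the dot before D: add [D → .], [D → . - -]

GOTO = { [D → . - -], [D → .], [S → * . D C] }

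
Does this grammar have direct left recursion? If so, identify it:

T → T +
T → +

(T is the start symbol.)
Yes, T is left-recursive

Direct left recursion occurs when N → N α for some non-terminal N (the right-hand side begins with the left-hand side itself).

T → T +: LEFT RECURSIVE (starts with T)
T → +: starts with '+'

The grammar has direct left recursion on: T.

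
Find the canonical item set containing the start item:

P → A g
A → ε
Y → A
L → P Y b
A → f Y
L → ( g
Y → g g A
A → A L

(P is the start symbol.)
{ [A → . A L], [A → . f Y], [A → .], [P → . A g], [P' → . P] }

First, augment the grammar with P' → P
I₀ = CLOSURE({ [P' → . P] }):
  [P' → . P] has the dot before P: add [P → . A g]
  [P → . A g] has the dot before A: add [A → .], [A → . f Y], [A → . A L]
No further items can be added.

I₀ = { [A → . A L], [A → . f Y], [A → .], [P → . A g], [P' → . P] }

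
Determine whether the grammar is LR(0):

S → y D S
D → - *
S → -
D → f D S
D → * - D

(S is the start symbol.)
Yes, the grammar is LR(0)

A grammar is LR(0) if no state in the canonical LR(0) collection has:
  - both a shift item (dot before a terminal) and a complete item (shift-reduce conflict), or
  - two or more complete items (reduce-reduce conflict; the accept item [S' → S .] counts as a complete item here).

Augment with S' → S and build the canonical LR(0) collection (I0 = CLOSURE({[S' → . S]}), then GOTO on every symbol after a dot until no new states appear). It has 14 states:
  I0: { [S → . -], [S → . y D S], [S' → . S] }  — shift
  I1: { [S → - .] }  — reduce
  I2: { [S' → S .] }  — accept
  I3: { [D → . * - D], [D → . - *], [D → . f D S], [S → y . D S] }  — shift
  I4: { [D → * . - D] }  — shift
  I5: { [D → - . *] }  — shift
  I6: { [S → . -], [S → . y D S], [S → y D . S] }  — shift
  I7: { [D → . * - D], [D → . - *], [D → . f D S], [D → f . D S] }  — shift
  I8: { [D → f D . S], [S → . -], [S → . y D S] }  — shift
  I9: { [D → f D S .] }  — reduce
  I10: { [S → y D S .] }  — reduce
  I11: { [D → - * .] }  — reduce
  I12: { [D → * - . D], [D → . * - D], [D → . - *], [D → . f D S] }  — shift
  I13: { [D → * - D .] }  — reduce

Every state is either a pure shift/goto state or contains exactly one complete item and nothing to shift — no conflicts. The grammar is LR(0).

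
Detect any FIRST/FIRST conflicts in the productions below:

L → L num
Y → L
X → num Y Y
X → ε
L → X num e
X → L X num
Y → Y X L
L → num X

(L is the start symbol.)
Yes. L → L num / L → X num e on { 'num' }; L → L num / L → num X on { 'num' }; L → X num e / L → num X on { 'num' }; Y → L / Y → Y X L on { 'num' }; X → num Y Y / X → L X num on { 'num' }

FIRST sets of the non-terminals at (or reachable through a nullable prefix from) the front of some alternative:
  FIRST(L) = { 'num' }
  FIRST(X) = { 'num', ε }
  FIRST(Y) = { 'num' }

Productions for L:
  L → L num: FIRST = { 'num' }
  L → X num e: FIRST = { 'num' }
  L → num X: FIRST = { 'num' }
Productions for Y:
  Y → L: FIRST = { 'num' }
  Y → Y X L: FIRST = { 'num' }
Productions for X:
  X → num Y Y: FIRST = { 'num' }
  X → ε: FIRST = { ε }
  X → L X num: FIRST = { 'num' }

Conflict for L: L → L num and L → X num e
  Overlap: { 'num' }
Conflict for L: L → L num and L → num X
  Overlap: { 'num' }
Conflict for L: L → X num e and L → num X
  Overlap: { 'num' }
Conflict for Y: Y → L and Y → Y X L
  Overlap: { 'num' }
Conflict for X: X → num Y Y and X → L X num
  Overlap: { 'num' }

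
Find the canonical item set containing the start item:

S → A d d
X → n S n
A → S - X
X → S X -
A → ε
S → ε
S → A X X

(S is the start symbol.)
{ [A → . S - X], [A → .], [S → . A X X], [S → . A d d], [S → .], [S' → . S] }

First, augment the grammar with S' → S
I₀ = CLOSURE({ [S' → . S] }):
  [S' → . S] has the dot before S: add [S → . A d d], [S → .], [S → . A X X]
  [S → . A d d] has the dot before A: add [A → . S - X], [A → .]
No further items can be added.

I₀ = { [A → . S - X], [A → .], [S → . A X X], [S → . A d d], [S → .], [S' → . S] }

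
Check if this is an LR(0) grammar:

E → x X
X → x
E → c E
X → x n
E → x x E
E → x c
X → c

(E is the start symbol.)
Augment with E' → E and build the canonical LR(0) collection (I0 = CLOSURE({[E' → . E]}), then GOTO on every symbol after a dot until no new states appear). It has 10 states:
  I0: { [E → . c E], [E → . x X], [E → . x c], [E → . x x E], [E' → . E] }  — shift
  I1: { [E' → E .] }  — accept
  I2: { [E → . c E], [E → . x X], [E → . x c], [E → . x x E], [E → c . E] }  — shift
  I3: { [E → x . X], [E → x . c], [E → x . x E], [X → . c], [X → . x n], [X → . x] }  — shift
  I4: { [E → x X .] }  — reduce
  I5: { [E → x c .], [X → c .] }  — 2 reduces
  I6: { [E → . c E], [E → . x X], [E → . x c], [E → . x x E], [E → x x . E], [X → x . n], [X → x .] }  — shift, reduce
  I7: { [E → x x E .] }  — reduce
  I8: { [X → x n .] }  — reduce
  I9: { [E → c E .] }  — reduce

Conflict in state I5:
  Reduce-reduce conflict: [E → x c .] and [X → c .]
So the grammar is NOT LR(0).

Answer: No. Reduce-reduce conflict: [E → x c .] and [X → c .]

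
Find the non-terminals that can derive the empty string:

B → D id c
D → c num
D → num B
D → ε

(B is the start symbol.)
A non-terminal is nullable if it can derive ε (the empty string): either it has an ε-production, or it has a production whose right-hand side consists entirely of nullable non-terminals.

ε-productions: D → ε
So D is immediately nullable.
No further non-terminal can be added: every production for the remaining non-terminals contains a terminal or a non-nullable non-terminal.
Nullable = { 'D' }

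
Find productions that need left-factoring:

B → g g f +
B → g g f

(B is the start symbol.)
Left-factoring is needed when two productions for the same non-terminal
share a common prefix on the right-hand side.

Productions for B:
  B → g g f +
  B → g g f

Found common prefix 'g g f' in productions for B

Answer: Yes, B has productions with common prefix 'g g f'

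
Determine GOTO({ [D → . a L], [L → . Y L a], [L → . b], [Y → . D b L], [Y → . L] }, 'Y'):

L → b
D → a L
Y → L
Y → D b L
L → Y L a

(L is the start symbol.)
{ [D → . a L], [L → . Y L a], [L → . b], [L → Y . L a], [Y → . D b L], [Y → . L] }

GOTO(I, 'Y') = CLOSURE({ [A → αX.β] : [A → α.Xβ] ∈ I, X = 'Y' })

Items with dot before 'Y', with the dot advanced:
  [L → . Y L a] → [L → Y . L a]
Closure of the advanced items:
  [L → Y . L a] has the dot before L: add [L → . b], [L → . Y L a]
  [L → . Y L a] has the dot before Y: add [Y → . L], [Y → . D b L]
  [Y → . D b L] has the dot before D: add [D → . a L]

GOTO = { [D → . a L], [L → . Y L a], [L → . b], [L → Y . L a], [Y → . D b L], [Y → . L] }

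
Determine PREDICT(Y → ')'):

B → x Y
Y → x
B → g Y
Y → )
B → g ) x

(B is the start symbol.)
{ ')' }

PREDICT(Y → ')') = (FIRST(RHS) \ {ε}) ∪ (FOLLOW(Y) if ε ∈ FIRST(RHS), i.e. RHS ⇒* ε)
FIRST(')') = { ')' }
ε ∉ FIRST(')'), so FOLLOW(Y) is not added.
PREDICT(Y → ')') = { ')' }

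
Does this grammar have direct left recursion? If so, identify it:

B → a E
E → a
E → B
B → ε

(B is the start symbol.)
Direct left recursion occurs when N → N α for some non-terminal N (the right-hand side begins with the left-hand side itself).

B → a E: starts with a
E → a: starts with a
E → B: starts with B
B → ε: starts with ε

No direct left recursion found.

Answer: No direct left recursion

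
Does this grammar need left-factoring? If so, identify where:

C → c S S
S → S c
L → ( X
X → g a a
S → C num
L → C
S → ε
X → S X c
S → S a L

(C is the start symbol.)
Left-factoring is needed when two productions for the same non-terminal
share a common prefix on the right-hand side.

Productions for S:
  S → S c
  S → C num
  S → ε
  S → S a L
Productions for L:
  L → ( X
  L → C
Productions for X:
  X → g a a
  X → S X c

Found common prefix 'S' in productions for S

Answer: Yes, S has productions with common prefix 'S'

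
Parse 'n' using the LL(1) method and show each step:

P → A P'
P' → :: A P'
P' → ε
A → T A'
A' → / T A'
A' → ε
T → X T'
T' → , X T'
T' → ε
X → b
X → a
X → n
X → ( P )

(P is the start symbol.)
LL(1) parsing maintains a stack (initially the start symbol over $) and the input. At each step: if the stack top is a terminal, match it against the current input token; if it is a non-terminal N, replace it with the RHS of M[N, lookahead] (the unique production whose predict set contains the lookahead).

Stack is shown with the top on the left.

Stack         Input  Action
---------------------------
P $           n $    output P → A P'
A P' $        n $    output A → T A'
T A' P' $     n $    output T → X T'
X T' A' P' $  n $    output X → n
n T' A' P' $  n $    match 'n'
T' A' P' $    $      output T' → ε
A' P' $       $      output A' → ε
P' $          $      output P' → ε
$             $      accept

The string is accepted.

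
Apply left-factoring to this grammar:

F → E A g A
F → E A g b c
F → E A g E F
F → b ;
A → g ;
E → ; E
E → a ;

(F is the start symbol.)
Left-factoring transforms A → αβ₁ | αβ₂ into A → αA' and A' → β₁ | β₂
(α is the longest common prefix among the alternatives). Repeat until
no nonterminal has two alternatives with a common prefix.

Round 1: F has alternatives sharing prefix 'E A g'. Introduce F': F → E A g F'
  Add: F' → A
  Add: F' → b c
  Add: F' → E F

No remaining common prefixes — done.

Resulting grammar:
F → E A g F'
F' → A
F' → b c
F' → E F
F → b ;
A → g ;
E → ; E
E → a ;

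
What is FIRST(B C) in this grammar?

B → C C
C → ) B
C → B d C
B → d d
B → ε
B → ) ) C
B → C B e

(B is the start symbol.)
{ ')', 'd' }

FIRST sets of the non-terminals involved (from the grammar, by fixed-point iteration):
  FIRST(B) = { ')', 'd', ε }
  FIRST(C) = { ')', 'd' }

To compute FIRST(B C), process the symbols left to right:
Symbol B is a non-terminal. Add FIRST(B) \ {ε} = { ')', 'd' }
B is nullable (ε ∈ FIRST(B)), continue to the next symbol.
Symbol C is a non-terminal. Add FIRST(C) \ {ε} = { ')', 'd' }
C is not nullable (ε ∉ FIRST(C)), so stop here.
FIRST(B C) = { ')', 'd' }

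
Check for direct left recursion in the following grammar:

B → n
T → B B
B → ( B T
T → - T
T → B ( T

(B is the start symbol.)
B → n: starts with n
T → B B: starts with B
B → ( B T: starts with '('
T → - T: starts with '-'
T → B ( T: starts with B

No direct left recursion found.

Answer: No direct left recursion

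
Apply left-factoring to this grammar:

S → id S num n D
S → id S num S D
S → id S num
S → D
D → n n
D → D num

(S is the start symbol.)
S → id S num S'
S' → n D
S' → S D
S' → ε
S → D
D → n n
D → D num

Left-factoring transforms A → αβ₁ | αβ₂ into A → αA' and A' → β₁ | β₂
(α is the longest common prefix among the alternatives). Repeat until
no nonterminal has two alternatives with a common prefix.

Round 1: S has alternatives sharing prefix 'id S num'. Introduce S': S → id S num S'
  Add: S' → n D
  Add: S' → S D
  Add: S' → ε

No remaining common prefixes — done.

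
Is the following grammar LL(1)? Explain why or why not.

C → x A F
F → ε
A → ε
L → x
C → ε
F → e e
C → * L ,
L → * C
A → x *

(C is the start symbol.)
Yes, the grammar is LL(1).

A grammar is LL(1) if for each non-terminal N with multiple productions, the predict sets of those productions are pairwise disjoint, where PREDICT(N → α) = (FIRST(α) \ {ε}) ∪ (FOLLOW(N) if α ⇒* ε).

Relevant sets:
  FOLLOW(C) = { $, ',' }
  FOLLOW(F) = { $, ',' }
  FOLLOW(A) = { $, ',', 'e' }

For C:
  PREDICT(C → x A F) = { 'x' }
  PREDICT(C → ε) = { $, ',' }
  PREDICT(C → '*' L ',') = { '*' }
For F:
  PREDICT(F → ε) = { $, ',' }
  PREDICT(F → e e) = { 'e' }
For A:
  PREDICT(A → ε) = { $, ',', 'e' }
  PREDICT(A → x '*') = { 'x' }
For L:
  PREDICT(L → x) = { 'x' }
  PREDICT(L → '*' C) = { '*' }

All predict sets are disjoint. The grammar IS LL(1).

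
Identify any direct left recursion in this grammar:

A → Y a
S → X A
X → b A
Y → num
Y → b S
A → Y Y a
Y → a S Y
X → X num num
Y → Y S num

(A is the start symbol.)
Direct left recursion occurs when N → N α for some non-terminal N (the right-hand side begins with the left-hand side itself).

A → Y a: starts with Y
S → X A: starts with X
X → b A: starts with b
Y → num: starts with num
Y → b S: starts with b
A → Y Y a: starts with Y
Y → a S Y: starts with a
X → X num num: LEFT RECURSIVE (starts with X)
Y → Y S num: LEFT RECURSIVE (starts with Y)

The grammar has direct left recursion on: X, Y.

Answer: Yes, X, Y are left-recursive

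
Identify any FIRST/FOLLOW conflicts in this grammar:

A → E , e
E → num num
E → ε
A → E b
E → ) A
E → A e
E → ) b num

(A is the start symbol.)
Yes. E → A e with FOLLOW(E) on { ',', 'b' }

Nullable non-terminals: E.
FIRST sets used below: FIRST(A) = { ')', ',', 'b', 'num' }

E: nullable alternative(s) E → ε; FOLLOW(E) = { ',', 'b' }
  E → num num: FIRST \ {ε} = { 'num' } — disjoint from FOLLOW(E)
  E → ε: FIRST \ {ε} = { } — this is the only nullable alternative, skip
  E → ) A: FIRST \ {ε} = { ')' } — disjoint from FOLLOW(E)
  E → A e: FIRST \ {ε} = { ')', ',', 'b', 'num' } — overlaps FOLLOW(E) on { ',', 'b' }: CONFLICT
  E → ) b num: FIRST \ {ε} = { ')' } — disjoint from FOLLOW(E)

A has no nullable alternative, so no FIRST/FOLLOW check is needed there.

So the grammar has 1 FIRST/FOLLOW conflict (marked CONFLICT above).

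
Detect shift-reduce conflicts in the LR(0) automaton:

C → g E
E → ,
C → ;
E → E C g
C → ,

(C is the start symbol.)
Yes — I6: [C → g E .] vs [C → . ,]

A shift-reduce conflict occurs when an LR(0) state has both:
  - a complete (reduce) item [A → α .] (dot at the end), and
  - a shift item [B → β . c γ] (dot before a terminal).

Augment with C' → C and build the canonical LR(0) collection (I0 = CLOSURE({[C' → . C]}), then GOTO on every symbol after a dot until no new states appear). It has 9 states:
  I0: { [C → . ,], [C → . ;], [C → . g E], [C' → . C] }  — shift
  I1: { [C → , .] }  — reduce
  I2: { [C → ; .] }  — reduce
  I3: { [C' → C .] }  — accept
  I4: { [C → g . E], [E → . ,], [E → . E C g] }  — shift
  I5: { [E → , .] }  — reduce
  I6: { [C → . ,], [C → . ;], [C → . g E], [C → g E .], [E → E . C g] }  — shift, reduce
  I7: { [E → E C . g] }  — shift
  I8: { [E → E C g .] }  — reduce

I6 contains reduce item [C → g E .] and shift items [C → . ,], [C → . ;], [C → . g E] — shift-reduce conflict.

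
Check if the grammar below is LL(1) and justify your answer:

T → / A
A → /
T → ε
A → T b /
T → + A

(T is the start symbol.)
No. Predict set conflict for A: { '/' }

Relevant sets:
  FIRST(T) = { '+', '/', ε }
  FOLLOW(T) = { $, 'b' }

For T:
  PREDICT(T → '/' A) = { '/' }
  PREDICT(T → ε) = { $, 'b' }
  PREDICT(T → '+' A) = { '+' }
For A:
  PREDICT(A → '/') = { '/' }
  PREDICT(A → T b '/') = { '+', '/', 'b' }

Conflict found: Predict set conflict for A: { '/' }
The grammar is NOT LL(1).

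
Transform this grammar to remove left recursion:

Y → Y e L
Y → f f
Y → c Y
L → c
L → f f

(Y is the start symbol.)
Y → f f Y'
Y → c Y Y'
Y' → e L Y'
Y' → ε
L → c
L → f f

Y is directly left-recursive. The standard transformation for
  A → A α₁ | ... | A α_m | β₁ | ... | β_n
is
  A  → β₁ A' | ... | β_n A'
  A' → α₁ A' | ... | α_m A' | ε

Y → f f becomes Y → f f Y'
Y → c Y becomes Y → c Y Y'
Y → Y e L becomes Y' → e L Y'
Add Y' → ε

Productions for other non-terminals are unchanged:
  L → c
  L → f f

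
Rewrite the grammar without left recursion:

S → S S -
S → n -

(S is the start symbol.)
S → n - S'
S' → S - S'
S' → ε

S is directly left-recursive. The standard transformation for
  A → A α₁ | ... | A α_m | β₁ | ... | β_n
is
  A  → β₁ A' | ... | β_n A'
  A' → α₁ A' | ... | α_m A' | ε

S → n - becomes S → n - S'
S → S S - becomes S' → S - S'
Add S' → ε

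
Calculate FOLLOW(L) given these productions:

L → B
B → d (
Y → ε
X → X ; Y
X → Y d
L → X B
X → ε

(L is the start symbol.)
{ $ }

To compute FOLLOW(L), find every occurrence of L on a right-hand side N → α L β: add FIRST(β) \ {ε}, and if β is empty or nullable also add FOLLOW(N). Iterate to a fixed point.

L is the start symbol, so $ ∈ FOLLOW(L).
L does not occur on any right-hand side.

Taking the union: FOLLOW(L) = { $ }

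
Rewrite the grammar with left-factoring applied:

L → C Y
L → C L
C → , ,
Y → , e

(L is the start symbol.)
Left-factoring transforms A → αβ₁ | αβ₂ into A → αA' and A' → β₁ | β₂
(α is the longest common prefix among the alternatives). Repeat until
no nonterminal has two alternatives with a common prefix.

Round 1: L has alternatives sharing prefix 'C'. Introduce L': L → C L'
  Add: L' → Y
  Add: L' → L

No remaining common prefixes — done.

Resulting grammar:
L → C L'
L' → Y
L' → L
C → , ,
Y → , e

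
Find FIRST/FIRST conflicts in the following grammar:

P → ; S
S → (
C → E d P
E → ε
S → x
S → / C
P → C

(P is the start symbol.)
No FIRST/FIRST conflicts.

FIRST sets of the non-terminals at (or reachable through a nullable prefix from) the front of some alternative:
  FIRST(C) = { 'd' }

Productions for P:
  P → ; S: FIRST = { ';' }
  P → C: FIRST = { 'd' }
Productions for S:
  S → (: FIRST = { '(' }
  S → x: FIRST = { 'x' }
  S → / C: FIRST = { '/' }
C, E have only one production, so no FIRST/FIRST conflict is possible there.

All alternatives of each non-terminal have pairwise disjoint FIRST sets.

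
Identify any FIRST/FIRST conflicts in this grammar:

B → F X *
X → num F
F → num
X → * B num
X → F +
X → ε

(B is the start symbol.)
FIRST sets of the non-terminals at (or reachable through a nullable prefix from) the front of some alternative:
  FIRST(F) = { 'num' }

Productions for X:
  X → num F: FIRST = { 'num' }
  X → * B num: FIRST = { '*' }
  X → F +: FIRST = { 'num' }
  X → ε: FIRST = { ε }
B, F have only one production, so no FIRST/FIRST conflict is possible there.

Conflict for X: X → num F and X → F +
  Overlap: { 'num' }

Answer: Yes. X → num F / X → F '+' on { 'num' }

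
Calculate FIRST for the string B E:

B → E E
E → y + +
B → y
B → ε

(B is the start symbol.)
{ 'y' }

FIRST sets of the non-terminals involved (from the grammar, by fixed-point iteration):
  FIRST(B) = { 'y', ε }
  FIRST(E) = { 'y' }

To compute FIRST(B E), process the symbols left to right:
Symbol B is a non-terminal. Add FIRST(B) \ {ε} = { 'y' }
B is nullable (ε ∈ FIRST(B)), continue to the next symbol.
Symbol E is a non-terminal. Add FIRST(E) \ {ε} = { 'y' }
E is not nullable (ε ∉ FIRST(E)), so stop here.
FIRST(B E) = { 'y' }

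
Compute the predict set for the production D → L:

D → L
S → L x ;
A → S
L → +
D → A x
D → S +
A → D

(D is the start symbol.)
{ '+' }

PREDICT(D → L) = (FIRST(RHS) \ {ε}) ∪ (FOLLOW(D) if ε ∈ FIRST(RHS), i.e. RHS ⇒* ε)
FIRST(L) = { '+' }
FIRST(L) = { '+' }
ε ∉ FIRST(L), so FOLLOW(D) is not added.
PREDICT(D → L) = { '+' }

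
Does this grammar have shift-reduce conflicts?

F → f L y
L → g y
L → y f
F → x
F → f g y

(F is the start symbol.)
Augment with F' → F and build the canonical LR(0) collection (I0 = CLOSURE({[F' → . F]}), then GOTO on every symbol after a dot until no new states appear). It has 10 states:
  I0: { [F → . f L y], [F → . f g y], [F → . x], [F' → . F] }  — shift
  I1: { [F' → F .] }  — accept
  I2: { [F → f . L y], [F → f . g y], [L → . g y], [L → . y f] }  — shift
  I3: { [F → x .] }  — reduce
  I4: { [F → f L . y] }  — shift
  I5: { [F → f g . y], [L → g . y] }  — shift
  I6: { [L → y . f] }  — shift
  I7: { [L → y f .] }  — reduce
  I8: { [F → f g y .], [L → g y .] }  — 2 reduces
  I9: { [F → f L y .] }  — reduce

No state contains both a complete item and a shift item.

Answer: No shift-reduce conflicts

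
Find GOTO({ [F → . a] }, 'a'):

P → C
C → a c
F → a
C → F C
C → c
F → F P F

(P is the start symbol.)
{ [F → a .] }

GOTO(I, 'a') = CLOSURE({ [A → αX.β] : [A → α.Xβ] ∈ I, X = 'a' })

Items with dot before 'a', with the dot advanced:
  [F → . a] → [F → a .]
Closure adds nothing (no advanced item has the dot before a non-terminal).

GOTO = { [F → a .] }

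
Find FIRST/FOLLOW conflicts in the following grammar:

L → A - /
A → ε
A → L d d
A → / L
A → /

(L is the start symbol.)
A FIRST/FOLLOW conflict occurs when a non-terminal N has a nullable alternative N → β (β ⇒* ε) and another alternative N → α with FIRST(α) ∩ FOLLOW(N) ≠ ∅: on such a lookahead the parser cannot decide between expanding α and letting N vanish via β.

Nullable non-terminals: A.
FIRST sets used below: FIRST(L) = { '-', '/' }

A: nullable alternative(s) A → ε; FOLLOW(A) = { '-' }
  A → ε: FIRST \ {ε} = { } — this is the only nullable alternative, skip
  A → L d d: FIRST \ {ε} = { '-', '/' } — overlaps FOLLOW(A) on { '-' }: CONFLICT
  A → / L: FIRST \ {ε} = { '/' } — disjoint from FOLLOW(A)
  A → /: FIRST \ {ε} = { '/' } — disjoint from FOLLOW(A)

L has no nullable alternative, so no FIRST/FOLLOW check is needed there.

So the grammar has 1 FIRST/FOLLOW conflict (marked CONFLICT above).

Answer: Yes. A → L d d with FOLLOW(A) on { '-' }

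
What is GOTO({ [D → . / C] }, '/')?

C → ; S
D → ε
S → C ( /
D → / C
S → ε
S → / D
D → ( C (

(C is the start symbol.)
GOTO(I, '/') = CLOSURE({ [A → αX.β] : [A → α.Xβ] ∈ I, X = '/' })

Items with dot before '/', with the dot advanced:
  [D → . / C] → [D → / . C]
Closure of the advanced items:
  [D → / . C] has the dot before C: add [C → . ; S]

GOTO = { [C → . ; S], [D → / . C] }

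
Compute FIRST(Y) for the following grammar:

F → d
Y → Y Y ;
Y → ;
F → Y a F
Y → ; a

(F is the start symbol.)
To compute FIRST(Y), examine every production with Y on the left-hand side, reading each right-hand side left to right until a non-nullable symbol is reached.

From Y → Y Y ;:
  - Y is the symbol being defined: contributes nothing new
    Y is not nullable, so stop
From Y → ;:
  - ';' is a terminal: add ';' and stop
From Y → ; a:
  - ';' is a terminal: add ';' and stop

Collecting: FIRST(Y) = { ';' }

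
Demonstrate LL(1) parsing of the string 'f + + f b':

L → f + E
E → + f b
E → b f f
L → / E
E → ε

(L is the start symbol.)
LL(1) parsing maintains a stack (initially the start symbol over $) and the input. At each step: if the stack top is a terminal, match it against the current input token; if it is a non-terminal N, replace it with the RHS of M[N, lookahead] (the unique production whose predict set contains the lookahead).

Stack is shown with the top on the left.

Stack    Input        Action
----------------------------
L $      f + + f b $  output L → f + E
f + E $  f + + f b $  match 'f'
+ E $    + + f b $    match '+'
E $      + f b $      output E → + f b
+ f b $  + f b $      match '+'
f b $    f b $        match 'f'
b $      b $          match 'b'
$        $            accept

The string is accepted.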